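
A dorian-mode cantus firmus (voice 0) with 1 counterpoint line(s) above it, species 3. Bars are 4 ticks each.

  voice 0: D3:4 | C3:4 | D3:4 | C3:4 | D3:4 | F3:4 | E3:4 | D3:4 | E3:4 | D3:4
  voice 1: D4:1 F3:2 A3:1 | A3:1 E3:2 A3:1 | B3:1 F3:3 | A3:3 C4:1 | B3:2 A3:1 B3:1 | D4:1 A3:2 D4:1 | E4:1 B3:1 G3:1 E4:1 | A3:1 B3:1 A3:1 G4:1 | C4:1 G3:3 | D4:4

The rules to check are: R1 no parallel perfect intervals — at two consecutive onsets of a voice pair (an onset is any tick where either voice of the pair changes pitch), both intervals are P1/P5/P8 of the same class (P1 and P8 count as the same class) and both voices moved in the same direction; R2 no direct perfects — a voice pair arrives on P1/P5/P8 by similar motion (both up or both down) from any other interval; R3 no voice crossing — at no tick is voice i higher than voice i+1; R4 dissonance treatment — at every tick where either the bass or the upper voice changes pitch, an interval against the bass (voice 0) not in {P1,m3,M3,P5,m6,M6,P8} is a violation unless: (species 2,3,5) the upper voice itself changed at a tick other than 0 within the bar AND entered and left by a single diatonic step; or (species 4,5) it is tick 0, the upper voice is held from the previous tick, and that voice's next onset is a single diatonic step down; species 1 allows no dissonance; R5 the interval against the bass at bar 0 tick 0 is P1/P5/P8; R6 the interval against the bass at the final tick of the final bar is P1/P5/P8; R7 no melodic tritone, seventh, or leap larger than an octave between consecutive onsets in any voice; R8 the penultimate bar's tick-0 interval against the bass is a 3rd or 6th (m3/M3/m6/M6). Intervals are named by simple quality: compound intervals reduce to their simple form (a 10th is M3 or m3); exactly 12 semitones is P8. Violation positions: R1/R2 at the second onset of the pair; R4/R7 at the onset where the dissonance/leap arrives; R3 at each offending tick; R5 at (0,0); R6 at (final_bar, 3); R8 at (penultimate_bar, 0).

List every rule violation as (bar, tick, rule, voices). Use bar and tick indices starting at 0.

bar 0: v0=D3 v1=D4 downbeat P8
bar 1: v0=C3 v1=A3 downbeat M6
bar 2: v0=D3 v1=B3 downbeat M6
bar 3: v0=C3 v1=A3 downbeat M6
bar 4: v0=D3 v1=B3 downbeat M6
bar 5: v0=F3 v1=D4 downbeat M6
bar 6: v0=E3 v1=E4 downbeat P8
bar 7: v0=D3 v1=A3 downbeat P5
bar 8: v0=E3 v1=C4 downbeat m6
bar 9: v0=D3 v1=D4 downbeat P8
  -> R7 @ bar 2 tick 1 v(1,): B3->F3 leap 6st
  -> R2 @ bar 7 tick 0 v(0, 1): E3/E4 P8 -> D3/A3 P5 similar
  -> R4 @ bar 7 tick 3 v(0, 1): D3/G4 P4 untreated
  -> R7 @ bar 7 tick 3 v(1,): A3->G4 leap 10st

(2, 1, R7, (1,))
(7, 0, R2, (0, 1))
(7, 3, R4, (0, 1))
(7, 3, R7, (1,))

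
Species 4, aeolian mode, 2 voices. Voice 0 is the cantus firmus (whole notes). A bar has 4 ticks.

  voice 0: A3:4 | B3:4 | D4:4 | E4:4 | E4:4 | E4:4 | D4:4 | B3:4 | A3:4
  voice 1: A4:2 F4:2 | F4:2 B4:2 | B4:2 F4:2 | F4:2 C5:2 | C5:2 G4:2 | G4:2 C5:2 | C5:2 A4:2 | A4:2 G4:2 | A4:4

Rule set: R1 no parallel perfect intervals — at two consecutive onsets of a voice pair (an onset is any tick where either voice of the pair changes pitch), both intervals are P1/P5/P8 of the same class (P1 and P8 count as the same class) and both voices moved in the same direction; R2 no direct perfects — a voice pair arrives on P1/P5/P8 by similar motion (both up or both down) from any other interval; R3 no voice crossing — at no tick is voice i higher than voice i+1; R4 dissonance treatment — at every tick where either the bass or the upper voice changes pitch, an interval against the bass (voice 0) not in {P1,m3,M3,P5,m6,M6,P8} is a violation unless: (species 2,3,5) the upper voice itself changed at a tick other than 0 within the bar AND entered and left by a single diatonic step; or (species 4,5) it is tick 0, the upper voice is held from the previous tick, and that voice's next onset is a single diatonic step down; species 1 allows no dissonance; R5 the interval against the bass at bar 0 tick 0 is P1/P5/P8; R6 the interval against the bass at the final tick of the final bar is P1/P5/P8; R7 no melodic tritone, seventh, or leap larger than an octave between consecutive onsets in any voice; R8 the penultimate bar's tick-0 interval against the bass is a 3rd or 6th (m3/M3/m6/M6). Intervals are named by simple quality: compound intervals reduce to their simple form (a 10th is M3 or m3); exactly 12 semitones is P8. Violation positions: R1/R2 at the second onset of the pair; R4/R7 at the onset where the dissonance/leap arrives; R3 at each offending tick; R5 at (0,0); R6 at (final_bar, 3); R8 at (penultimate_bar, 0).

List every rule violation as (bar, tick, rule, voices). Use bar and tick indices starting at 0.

(1, 0, R4, (0, 1))
(1, 2, R7, (1,))
(2, 2, R7, (1,))
(3, 0, R4, (0, 1))
(6, 0, R4, (0, 1))
(7, 0, R8, (0, 1))

bar 0: v0=A3 v1=A4 downbeat P8
bar 1: v0=B3 v1=F4 downbeat TT
bar 2: v0=D4 v1=B4 downbeat M6
bar 3: v0=E4 v1=F4 downbeat m2
bar 4: v0=E4 v1=C5 downbeat m6
bar 5: v0=E4 v1=G4 downbeat m3
bar 6: v0=D4 v1=C5 downbeat m7
bar 7: v0=B3 v1=A4 downbeat m7
bar 8: v0=A3 v1=A4 downbeat P8
  -> R4 @ bar 1 tick 0 v(0, 1): B3/F4 TT untreated
  -> R7 @ bar 1 tick 2 v(1,): F4->B4 leap 6st
  -> R7 @ bar 2 tick 2 v(1,): B4->F4 leap 6st
  -> R4 @ bar 3 tick 0 v(0, 1): E4/F4 m2 untreated
  -> R4 @ bar 6 tick 0 v(0, 1): D4/C5 m7 untreated
  -> R8 @ bar 7 tick 0 v(0, 1): penult m7 not 3rd/6th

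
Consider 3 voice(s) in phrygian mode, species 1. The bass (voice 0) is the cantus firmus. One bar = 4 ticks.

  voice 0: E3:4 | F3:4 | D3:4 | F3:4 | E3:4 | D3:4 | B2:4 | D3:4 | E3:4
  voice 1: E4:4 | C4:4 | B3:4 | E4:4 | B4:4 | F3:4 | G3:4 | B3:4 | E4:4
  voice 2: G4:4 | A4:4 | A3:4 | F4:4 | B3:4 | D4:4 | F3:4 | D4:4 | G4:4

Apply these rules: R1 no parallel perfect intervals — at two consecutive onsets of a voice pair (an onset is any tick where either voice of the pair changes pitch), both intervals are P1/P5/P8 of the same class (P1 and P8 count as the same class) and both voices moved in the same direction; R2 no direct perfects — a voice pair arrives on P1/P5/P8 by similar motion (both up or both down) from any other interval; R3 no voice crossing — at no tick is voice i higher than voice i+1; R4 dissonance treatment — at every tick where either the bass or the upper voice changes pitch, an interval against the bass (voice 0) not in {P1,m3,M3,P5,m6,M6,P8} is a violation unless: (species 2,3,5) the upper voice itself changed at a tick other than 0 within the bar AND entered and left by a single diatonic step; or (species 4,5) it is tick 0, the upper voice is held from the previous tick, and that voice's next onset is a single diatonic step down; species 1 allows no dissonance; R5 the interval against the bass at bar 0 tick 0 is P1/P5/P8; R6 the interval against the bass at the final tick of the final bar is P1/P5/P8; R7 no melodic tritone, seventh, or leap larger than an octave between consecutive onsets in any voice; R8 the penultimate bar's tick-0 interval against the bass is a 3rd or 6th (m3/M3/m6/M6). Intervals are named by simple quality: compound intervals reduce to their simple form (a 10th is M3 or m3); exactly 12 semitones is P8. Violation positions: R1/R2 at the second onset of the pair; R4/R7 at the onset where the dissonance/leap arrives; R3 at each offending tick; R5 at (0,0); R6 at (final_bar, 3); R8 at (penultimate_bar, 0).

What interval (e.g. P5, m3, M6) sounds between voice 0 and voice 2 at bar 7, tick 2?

P8

voice 0=D3 voice 2=D4 -> P8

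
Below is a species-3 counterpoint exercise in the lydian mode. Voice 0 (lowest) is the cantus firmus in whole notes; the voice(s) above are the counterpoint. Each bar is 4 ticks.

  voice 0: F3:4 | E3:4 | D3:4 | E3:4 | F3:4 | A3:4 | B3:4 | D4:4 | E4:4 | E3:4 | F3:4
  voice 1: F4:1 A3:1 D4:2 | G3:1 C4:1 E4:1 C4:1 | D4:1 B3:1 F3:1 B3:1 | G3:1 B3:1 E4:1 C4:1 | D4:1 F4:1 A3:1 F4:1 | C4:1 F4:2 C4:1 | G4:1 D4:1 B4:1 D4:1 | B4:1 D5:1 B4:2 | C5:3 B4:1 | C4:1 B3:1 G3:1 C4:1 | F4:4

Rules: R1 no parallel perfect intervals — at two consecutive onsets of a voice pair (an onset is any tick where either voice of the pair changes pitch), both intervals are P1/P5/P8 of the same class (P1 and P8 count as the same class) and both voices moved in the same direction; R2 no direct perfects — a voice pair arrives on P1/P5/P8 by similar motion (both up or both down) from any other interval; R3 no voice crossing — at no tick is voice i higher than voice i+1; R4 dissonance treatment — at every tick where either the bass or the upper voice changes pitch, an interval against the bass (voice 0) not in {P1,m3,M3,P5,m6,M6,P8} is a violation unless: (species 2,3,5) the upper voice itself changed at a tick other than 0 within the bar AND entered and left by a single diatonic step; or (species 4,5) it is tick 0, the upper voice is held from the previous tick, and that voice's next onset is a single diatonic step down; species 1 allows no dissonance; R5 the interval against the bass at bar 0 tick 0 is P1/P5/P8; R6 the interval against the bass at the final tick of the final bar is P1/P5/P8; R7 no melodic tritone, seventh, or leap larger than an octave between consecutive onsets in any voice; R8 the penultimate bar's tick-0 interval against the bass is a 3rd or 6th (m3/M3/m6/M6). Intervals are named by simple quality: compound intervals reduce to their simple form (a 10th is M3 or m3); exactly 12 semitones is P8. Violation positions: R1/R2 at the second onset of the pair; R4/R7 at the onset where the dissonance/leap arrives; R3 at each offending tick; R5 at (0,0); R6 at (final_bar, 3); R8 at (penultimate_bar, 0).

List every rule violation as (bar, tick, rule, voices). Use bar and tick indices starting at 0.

bar 0: v0=F3 v1=F4 downbeat P8
bar 1: v0=E3 v1=G3 downbeat m3
bar 2: v0=D3 v1=D4 downbeat P8
bar 3: v0=E3 v1=G3 downbeat m3
bar 4: v0=F3 v1=D4 downbeat M6
bar 5: v0=A3 v1=C4 downbeat m3
bar 6: v0=B3 v1=G4 downbeat m6
bar 7: v0=D4 v1=B4 downbeat M6
bar 8: v0=E4 v1=C5 downbeat m6
bar 9: v0=E3 v1=C4 downbeat m6
bar 10: v0=F3 v1=F4 downbeat P8
  -> R7 @ bar 2 tick 2 v(1,): B3->F3 leap 6st
  -> R7 @ bar 2 tick 3 v(1,): F3->B3 leap 6st
  -> R7 @ bar 9 tick 0 v(1,): B4->C4 leap 11st
  -> R2 @ bar 10 tick 0 v(0, 1): E3/C4 m6 -> F3/F4 P8 similar

(2, 2, R7, (1,))
(2, 3, R7, (1,))
(9, 0, R7, (1,))
(10, 0, R2, (0, 1))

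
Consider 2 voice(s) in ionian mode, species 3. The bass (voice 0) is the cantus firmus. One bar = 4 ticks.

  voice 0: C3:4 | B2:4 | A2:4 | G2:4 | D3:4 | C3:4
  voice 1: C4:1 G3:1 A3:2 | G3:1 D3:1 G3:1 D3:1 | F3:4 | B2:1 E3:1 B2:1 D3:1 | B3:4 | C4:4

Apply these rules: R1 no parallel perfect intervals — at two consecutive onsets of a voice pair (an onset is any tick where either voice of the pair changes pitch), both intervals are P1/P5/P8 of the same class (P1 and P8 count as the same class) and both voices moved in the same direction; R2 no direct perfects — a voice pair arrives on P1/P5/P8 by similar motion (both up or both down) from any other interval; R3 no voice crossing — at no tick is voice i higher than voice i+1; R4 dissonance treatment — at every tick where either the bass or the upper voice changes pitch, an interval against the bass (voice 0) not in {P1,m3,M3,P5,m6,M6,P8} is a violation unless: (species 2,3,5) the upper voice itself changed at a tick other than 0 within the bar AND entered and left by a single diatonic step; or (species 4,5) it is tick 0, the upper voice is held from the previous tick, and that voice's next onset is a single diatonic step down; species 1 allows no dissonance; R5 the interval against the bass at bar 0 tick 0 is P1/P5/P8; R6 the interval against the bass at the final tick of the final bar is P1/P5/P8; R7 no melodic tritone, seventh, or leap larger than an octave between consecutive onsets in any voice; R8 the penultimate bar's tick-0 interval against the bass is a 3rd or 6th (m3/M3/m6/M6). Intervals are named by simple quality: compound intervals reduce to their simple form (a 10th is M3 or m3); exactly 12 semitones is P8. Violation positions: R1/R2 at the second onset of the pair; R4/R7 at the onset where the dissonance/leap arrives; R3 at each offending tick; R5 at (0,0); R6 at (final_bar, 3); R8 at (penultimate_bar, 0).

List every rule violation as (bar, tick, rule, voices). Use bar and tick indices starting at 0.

(3, 0, R7, (1,))

bar 0: v0=C3 v1=C4 downbeat P8
bar 1: v0=B2 v1=G3 downbeat m6
bar 2: v0=A2 v1=F3 downbeat m6
bar 3: v0=G2 v1=B2 downbeat M3
bar 4: v0=D3 v1=B3 downbeat M6
bar 5: v0=C3 v1=C4 downbeat P8
  -> R7 @ bar 3 tick 0 v(1,): F3->B2 leap 6st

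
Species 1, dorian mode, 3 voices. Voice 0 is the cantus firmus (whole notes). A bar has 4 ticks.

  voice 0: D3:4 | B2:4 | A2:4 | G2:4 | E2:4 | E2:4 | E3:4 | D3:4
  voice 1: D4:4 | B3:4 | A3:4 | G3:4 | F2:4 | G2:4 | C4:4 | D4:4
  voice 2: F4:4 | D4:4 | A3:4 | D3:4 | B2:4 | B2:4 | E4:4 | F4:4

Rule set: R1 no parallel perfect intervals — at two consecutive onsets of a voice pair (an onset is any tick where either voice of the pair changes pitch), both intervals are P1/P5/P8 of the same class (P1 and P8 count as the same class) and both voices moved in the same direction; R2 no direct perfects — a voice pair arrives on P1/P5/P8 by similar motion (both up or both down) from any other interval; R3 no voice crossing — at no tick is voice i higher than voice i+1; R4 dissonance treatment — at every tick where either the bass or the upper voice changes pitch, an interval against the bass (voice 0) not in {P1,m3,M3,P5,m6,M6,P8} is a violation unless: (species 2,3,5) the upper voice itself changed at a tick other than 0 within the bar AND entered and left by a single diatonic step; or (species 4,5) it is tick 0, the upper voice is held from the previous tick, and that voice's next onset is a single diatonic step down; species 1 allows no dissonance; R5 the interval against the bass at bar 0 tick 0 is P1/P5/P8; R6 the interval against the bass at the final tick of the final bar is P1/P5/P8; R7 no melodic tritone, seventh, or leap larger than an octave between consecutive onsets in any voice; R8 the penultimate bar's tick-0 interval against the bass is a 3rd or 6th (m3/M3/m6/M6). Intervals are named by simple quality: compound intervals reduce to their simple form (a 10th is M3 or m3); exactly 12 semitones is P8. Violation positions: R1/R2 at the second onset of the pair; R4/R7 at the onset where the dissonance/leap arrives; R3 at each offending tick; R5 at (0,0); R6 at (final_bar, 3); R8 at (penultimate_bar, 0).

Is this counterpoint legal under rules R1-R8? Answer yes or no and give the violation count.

bar 0: v0=D3 v1=D4 v2=F4 (m3)
bar 1: v0=B2 v1=B3 v2=D4 (m3)
bar 2: v0=A2 v1=A3 v2=A3 (P8)
bar 3: v0=G2 v1=G3 v2=D3 (P5)
bar 4: v0=E2 v1=F2 v2=B2 (P5)
bar 5: v0=E2 v1=G2 v2=B2 (P5)
bar 6: v0=E3 v1=C4 v2=E4 (P8)
bar 7: v0=D3 v1=D4 v2=F4 (m3)
  R5 @ bar0.0: opens on m3
  R1 @ bar1.0: D3/D4 P8 -> B2/B3 P8 similar
  R1 @ bar2.0: B2/B3 P8 -> A2/A3 P8 similar
  R2 @ bar2.0: B2/D4 m3 -> A2/A3 P8 similar
  R2 @ bar2.0: B3/D4 m3 -> A3/A3 P1 similar
  R1 @ bar3.0: A2/A3 P8 -> G2/G3 P8 similar
  R2 @ bar3.0: A2/A3 P8 -> G2/D3 P5 similar
  R3 @ bar3.0: G3 above D3
  R3 @ bar3.1: G3 above D3
  R3 @ bar3.2: G3 above D3
  R3 @ bar3.3: G3 above D3
  R1 @ bar4.0: G2/D3 P5 -> E2/B2 P5 similar
  R4 @ bar4.0: E2/F2 m2 untreated
  R7 @ bar4.0: G3->F2 leap 14st
  R2 @ bar6.0: E2/B2 P5 -> E3/E4 P8 similar
  R7 @ bar6.0: G2->C4 leap 17st
  R7 @ bar6.0: B2->E4 leap 17st
  R8 @ bar6.0: penult P8 not 3rd/6th
  R6 @ bar7.3: closes on m3

No (19 violations)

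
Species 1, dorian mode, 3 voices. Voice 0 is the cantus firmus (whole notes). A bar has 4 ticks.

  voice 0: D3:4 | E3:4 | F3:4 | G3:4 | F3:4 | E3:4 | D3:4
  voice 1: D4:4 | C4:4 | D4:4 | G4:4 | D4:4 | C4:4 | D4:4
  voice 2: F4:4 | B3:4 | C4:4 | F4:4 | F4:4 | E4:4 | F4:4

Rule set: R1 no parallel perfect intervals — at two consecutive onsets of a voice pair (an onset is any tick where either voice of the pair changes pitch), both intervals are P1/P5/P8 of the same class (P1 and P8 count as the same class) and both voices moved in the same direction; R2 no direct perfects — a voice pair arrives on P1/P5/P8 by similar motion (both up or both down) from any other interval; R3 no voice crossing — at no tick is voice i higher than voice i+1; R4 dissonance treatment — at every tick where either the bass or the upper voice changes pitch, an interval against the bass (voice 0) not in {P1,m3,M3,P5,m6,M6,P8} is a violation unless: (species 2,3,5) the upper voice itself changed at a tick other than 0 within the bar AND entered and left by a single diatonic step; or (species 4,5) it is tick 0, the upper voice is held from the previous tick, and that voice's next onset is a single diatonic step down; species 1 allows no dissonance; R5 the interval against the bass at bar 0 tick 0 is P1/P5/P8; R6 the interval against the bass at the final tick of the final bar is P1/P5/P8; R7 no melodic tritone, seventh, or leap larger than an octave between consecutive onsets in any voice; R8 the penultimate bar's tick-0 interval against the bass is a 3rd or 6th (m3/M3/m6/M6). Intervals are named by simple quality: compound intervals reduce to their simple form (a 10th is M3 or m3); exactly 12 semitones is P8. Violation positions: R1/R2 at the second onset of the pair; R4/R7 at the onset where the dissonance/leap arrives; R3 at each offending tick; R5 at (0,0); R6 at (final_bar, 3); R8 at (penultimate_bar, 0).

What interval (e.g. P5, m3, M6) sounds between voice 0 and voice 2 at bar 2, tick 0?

voice 0=F3 voice 2=C4 -> P5

P5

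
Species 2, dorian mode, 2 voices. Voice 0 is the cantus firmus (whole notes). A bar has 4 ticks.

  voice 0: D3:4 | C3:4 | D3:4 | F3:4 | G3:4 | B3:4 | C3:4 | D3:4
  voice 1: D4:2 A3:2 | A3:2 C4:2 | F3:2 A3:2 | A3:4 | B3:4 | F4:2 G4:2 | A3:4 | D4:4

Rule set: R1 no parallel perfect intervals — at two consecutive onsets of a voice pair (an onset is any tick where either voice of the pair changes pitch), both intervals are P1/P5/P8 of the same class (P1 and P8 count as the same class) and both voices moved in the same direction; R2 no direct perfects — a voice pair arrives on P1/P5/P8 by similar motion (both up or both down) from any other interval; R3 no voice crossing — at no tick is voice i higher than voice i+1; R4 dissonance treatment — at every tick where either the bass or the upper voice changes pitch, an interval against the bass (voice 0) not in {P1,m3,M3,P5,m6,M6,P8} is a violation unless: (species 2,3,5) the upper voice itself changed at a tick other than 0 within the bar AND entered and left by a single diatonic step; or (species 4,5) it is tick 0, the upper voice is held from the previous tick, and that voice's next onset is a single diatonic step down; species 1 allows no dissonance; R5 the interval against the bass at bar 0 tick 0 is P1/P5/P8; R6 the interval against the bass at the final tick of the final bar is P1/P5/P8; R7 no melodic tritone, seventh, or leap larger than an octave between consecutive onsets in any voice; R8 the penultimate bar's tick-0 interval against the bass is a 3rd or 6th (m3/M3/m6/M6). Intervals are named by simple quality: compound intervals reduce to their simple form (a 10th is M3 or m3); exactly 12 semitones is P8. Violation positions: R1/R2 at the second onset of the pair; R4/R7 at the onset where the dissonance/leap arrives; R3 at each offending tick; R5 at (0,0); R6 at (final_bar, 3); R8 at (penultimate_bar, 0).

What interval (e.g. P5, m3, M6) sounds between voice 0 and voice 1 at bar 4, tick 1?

M3

voice 0=G3 voice 1=B3 -> M3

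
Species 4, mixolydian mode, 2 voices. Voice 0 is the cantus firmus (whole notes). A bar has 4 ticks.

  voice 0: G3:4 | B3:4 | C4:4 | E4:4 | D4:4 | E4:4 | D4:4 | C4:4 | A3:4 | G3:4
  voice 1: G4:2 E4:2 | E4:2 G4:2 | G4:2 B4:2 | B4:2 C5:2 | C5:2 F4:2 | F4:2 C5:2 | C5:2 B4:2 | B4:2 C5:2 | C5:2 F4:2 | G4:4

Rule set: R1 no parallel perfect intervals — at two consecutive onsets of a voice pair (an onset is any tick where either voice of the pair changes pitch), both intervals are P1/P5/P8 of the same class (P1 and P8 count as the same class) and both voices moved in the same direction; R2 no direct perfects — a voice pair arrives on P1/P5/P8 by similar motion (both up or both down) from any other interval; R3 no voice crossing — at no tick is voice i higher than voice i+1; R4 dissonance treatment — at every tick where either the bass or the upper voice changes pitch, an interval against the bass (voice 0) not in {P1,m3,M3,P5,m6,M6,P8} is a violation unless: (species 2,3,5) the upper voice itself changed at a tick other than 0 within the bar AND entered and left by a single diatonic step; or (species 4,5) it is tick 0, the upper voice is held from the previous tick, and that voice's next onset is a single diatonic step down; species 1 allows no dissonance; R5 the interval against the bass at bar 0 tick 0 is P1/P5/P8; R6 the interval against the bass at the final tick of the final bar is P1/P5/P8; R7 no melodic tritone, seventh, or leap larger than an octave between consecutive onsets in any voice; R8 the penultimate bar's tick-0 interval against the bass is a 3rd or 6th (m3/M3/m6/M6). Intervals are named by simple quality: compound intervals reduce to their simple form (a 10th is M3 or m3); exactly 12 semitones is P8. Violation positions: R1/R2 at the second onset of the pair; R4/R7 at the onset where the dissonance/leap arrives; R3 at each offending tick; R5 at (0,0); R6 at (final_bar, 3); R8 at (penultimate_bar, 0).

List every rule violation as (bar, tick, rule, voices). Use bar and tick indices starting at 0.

(1, 0, R4, (0, 1))
(2, 2, R4, (0, 1))
(4, 0, R4, (0, 1))
(5, 0, R4, (0, 1))
(7, 0, R4, (0, 1))

bar 0: v0=G3 v1=G4 downbeat P8
bar 1: v0=B3 v1=E4 downbeat P4
bar 2: v0=C4 v1=G4 downbeat P5
bar 3: v0=E4 v1=B4 downbeat P5
bar 4: v0=D4 v1=C5 downbeat m7
bar 5: v0=E4 v1=F4 downbeat m2
bar 6: v0=D4 v1=C5 downbeat m7
bar 7: v0=C4 v1=B4 downbeat M7
bar 8: v0=A3 v1=C5 downbeat m3
bar 9: v0=G3 v1=G4 downbeat P8
  -> R4 @ bar 1 tick 0 v(0, 1): B3/E4 P4 untreated
  -> R4 @ bar 2 tick 2 v(0, 1): C4/B4 M7 untreated
  -> R4 @ bar 4 tick 0 v(0, 1): D4/C5 m7 untreated
  -> R4 @ bar 5 tick 0 v(0, 1): E4/F4 m2 untreated
  -> R4 @ bar 7 tick 0 v(0, 1): C4/B4 M7 untreated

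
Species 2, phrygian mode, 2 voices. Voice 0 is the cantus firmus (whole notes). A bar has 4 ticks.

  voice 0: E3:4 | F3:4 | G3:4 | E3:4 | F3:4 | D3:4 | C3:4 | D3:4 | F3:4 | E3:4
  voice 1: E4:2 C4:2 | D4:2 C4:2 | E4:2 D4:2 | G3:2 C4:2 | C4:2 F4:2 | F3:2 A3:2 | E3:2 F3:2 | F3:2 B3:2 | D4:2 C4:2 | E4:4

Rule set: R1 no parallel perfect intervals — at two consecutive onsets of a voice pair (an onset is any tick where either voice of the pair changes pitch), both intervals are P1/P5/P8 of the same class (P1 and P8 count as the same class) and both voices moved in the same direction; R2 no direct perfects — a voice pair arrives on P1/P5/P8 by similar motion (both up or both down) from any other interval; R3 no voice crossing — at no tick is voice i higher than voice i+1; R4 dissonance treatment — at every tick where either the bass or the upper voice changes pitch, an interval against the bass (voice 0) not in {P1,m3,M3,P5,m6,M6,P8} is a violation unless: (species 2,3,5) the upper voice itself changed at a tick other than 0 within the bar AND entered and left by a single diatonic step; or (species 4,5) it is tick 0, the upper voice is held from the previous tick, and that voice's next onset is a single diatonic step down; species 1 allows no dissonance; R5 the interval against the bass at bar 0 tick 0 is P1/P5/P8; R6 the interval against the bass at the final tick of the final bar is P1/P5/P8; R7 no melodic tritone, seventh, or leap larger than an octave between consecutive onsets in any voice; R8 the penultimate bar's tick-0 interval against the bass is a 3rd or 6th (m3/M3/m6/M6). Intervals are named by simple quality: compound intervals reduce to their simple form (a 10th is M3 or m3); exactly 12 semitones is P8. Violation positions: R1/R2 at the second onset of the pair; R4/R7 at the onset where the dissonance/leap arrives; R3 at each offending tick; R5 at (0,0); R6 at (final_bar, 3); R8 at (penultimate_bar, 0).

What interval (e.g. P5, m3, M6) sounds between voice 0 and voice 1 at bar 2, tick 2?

voice 0=G3 voice 1=D4 -> P5

P5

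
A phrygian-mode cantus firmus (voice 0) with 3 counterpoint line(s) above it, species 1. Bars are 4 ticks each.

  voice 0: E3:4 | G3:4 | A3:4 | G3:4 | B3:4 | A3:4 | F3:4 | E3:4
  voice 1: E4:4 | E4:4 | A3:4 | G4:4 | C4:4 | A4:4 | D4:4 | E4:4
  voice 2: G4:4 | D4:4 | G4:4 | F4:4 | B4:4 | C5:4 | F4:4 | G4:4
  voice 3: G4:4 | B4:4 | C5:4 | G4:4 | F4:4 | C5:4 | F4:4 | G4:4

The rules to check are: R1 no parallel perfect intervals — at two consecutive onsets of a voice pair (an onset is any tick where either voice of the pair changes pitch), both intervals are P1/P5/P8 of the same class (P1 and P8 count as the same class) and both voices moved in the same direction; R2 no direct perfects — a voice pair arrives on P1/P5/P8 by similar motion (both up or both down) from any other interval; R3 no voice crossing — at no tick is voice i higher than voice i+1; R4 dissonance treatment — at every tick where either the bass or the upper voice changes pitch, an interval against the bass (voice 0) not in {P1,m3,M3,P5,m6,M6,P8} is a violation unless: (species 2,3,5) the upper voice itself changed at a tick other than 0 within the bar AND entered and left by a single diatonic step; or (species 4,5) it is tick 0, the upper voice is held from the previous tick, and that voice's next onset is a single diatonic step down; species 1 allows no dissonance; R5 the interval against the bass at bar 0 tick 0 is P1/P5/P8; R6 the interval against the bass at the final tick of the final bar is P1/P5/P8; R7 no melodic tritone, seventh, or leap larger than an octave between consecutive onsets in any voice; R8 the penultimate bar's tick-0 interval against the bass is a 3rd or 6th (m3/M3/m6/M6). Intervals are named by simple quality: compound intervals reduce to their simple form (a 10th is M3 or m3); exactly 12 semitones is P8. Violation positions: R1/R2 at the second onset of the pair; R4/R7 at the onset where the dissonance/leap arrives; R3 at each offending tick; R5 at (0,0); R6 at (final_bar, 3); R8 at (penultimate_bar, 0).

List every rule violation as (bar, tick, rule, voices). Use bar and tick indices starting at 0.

bar 0: v0=E3 v1=E4 v2=G4 v3=G4 downbeat m3
bar 1: v0=G3 v1=E4 v2=D4 v3=B4 downbeat M3
bar 2: v0=A3 v1=A3 v2=G4 v3=C5 downbeat m3
bar 3: v0=G3 v1=G4 v2=F4 v3=G4 downbeat P8
bar 4: v0=B3 v1=C4 v2=B4 v3=F4 downbeat TT
bar 5: v0=A3 v1=A4 v2=C5 v3=C5 downbeat m3
bar 6: v0=F3 v1=D4 v2=F4 v3=F4 downbeat P8
bar 7: v0=E3 v1=E4 v2=G4 v3=G4 downbeat m3
  -> R5 @ bar 0 tick 0 v(0, 2): opens on m3
  -> R5 @ bar 0 tick 0 v(0, 3): opens on m3
  -> R3 @ bar 1 tick 0 v(1, 2): E4 above D4
  -> R3 @ bar 1 tick 1 v(1, 2): E4 above D4
  -> R3 @ bar 1 tick 2 v(1, 2): E4 above D4
  -> R3 @ bar 1 tick 3 v(1, 2): E4 above D4
  -> R4 @ bar 2 tick 0 v(0, 2): A3/G4 m7 untreated
  -> R2 @ bar 3 tick 0 v(0, 3): A3/C5 m3 -> G3/G4 P8 similar
  -> R3 @ bar 3 tick 0 v(1, 2): G4 above F4
  -> R4 @ bar 3 tick 0 v(0, 2): G3/F4 m7 untreated
  -> R7 @ bar 3 tick 0 v(1,): A3->G4 leap 10st
  -> R3 @ bar 3 tick 1 v(1, 2): G4 above F4
  -> R3 @ bar 3 tick 2 v(1, 2): G4 above F4
  -> R3 @ bar 3 tick 3 v(1, 2): G4 above F4
  -> R2 @ bar 4 tick 0 v(0, 2): G3/F4 m7 -> B3/B4 P8 similar
  -> R3 @ bar 4 tick 0 v(2, 3): B4 above F4
  -> R4 @ bar 4 tick 0 v(0, 1): B3/C4 m2 untreated
  -> R4 @ bar 4 tick 0 v(0, 3): B3/F4 TT untreated
  -> R7 @ bar 4 tick 0 v(2,): F4->B4 leap 6st
  -> R3 @ bar 4 tick 1 v(2, 3): B4 above F4
  -> R3 @ bar 4 tick 2 v(2, 3): B4 above F4
  -> R3 @ bar 4 tick 3 v(2, 3): B4 above F4
  -> R2 @ bar 5 tick 0 v(2, 3): B4/F4 TT -> C5/C5 P1 similar
  -> R1 @ bar 6 tick 0 v(2, 3): C5/C5 P1 -> F4/F4 P1 similar
  -> R2 @ bar 6 tick 0 v(0, 2): A3/C5 m3 -> F3/F4 P8 similar
  -> R2 @ bar 6 tick 0 v(0, 3): A3/C5 m3 -> F3/F4 P8 similar
  -> R8 @ bar 6 tick 0 v(0, 2): penult P8 not 3rd/6th
  -> R8 @ bar 6 tick 0 v(0, 3): penult P8 not 3rd/6th
  -> R1 @ bar 7 tick 0 v(2, 3): F4/F4 P1 -> G4/G4 P1 similar
  -> R6 @ bar 7 tick 3 v(0, 2): closes on m3
  -> R6 @ bar 7 tick 3 v(0, 3): closes on m3

(0, 0, R5, (0, 2))
(0, 0, R5, (0, 3))
(1, 0, R3, (1, 2))
(1, 1, R3, (1, 2))
(1, 2, R3, (1, 2))
(1, 3, R3, (1, 2))
(2, 0, R4, (0, 2))
(3, 0, R2, (0, 3))
(3, 0, R3, (1, 2))
(3, 0, R4, (0, 2))
(3, 0, R7, (1,))
(3, 1, R3, (1, 2))
(3, 2, R3, (1, 2))
(3, 3, R3, (1, 2))
(4, 0, R2, (0, 2))
(4, 0, R3, (2, 3))
(4, 0, R4, (0, 1))
(4, 0, R4, (0, 3))
(4, 0, R7, (2,))
(4, 1, R3, (2, 3))
(4, 2, R3, (2, 3))
(4, 3, R3, (2, 3))
(5, 0, R2, (2, 3))
(6, 0, R1, (2, 3))
(6, 0, R2, (0, 2))
(6, 0, R2, (0, 3))
(6, 0, R8, (0, 2))
(6, 0, R8, (0, 3))
(7, 0, R1, (2, 3))
(7, 3, R6, (0, 2))
(7, 3, R6, (0, 3))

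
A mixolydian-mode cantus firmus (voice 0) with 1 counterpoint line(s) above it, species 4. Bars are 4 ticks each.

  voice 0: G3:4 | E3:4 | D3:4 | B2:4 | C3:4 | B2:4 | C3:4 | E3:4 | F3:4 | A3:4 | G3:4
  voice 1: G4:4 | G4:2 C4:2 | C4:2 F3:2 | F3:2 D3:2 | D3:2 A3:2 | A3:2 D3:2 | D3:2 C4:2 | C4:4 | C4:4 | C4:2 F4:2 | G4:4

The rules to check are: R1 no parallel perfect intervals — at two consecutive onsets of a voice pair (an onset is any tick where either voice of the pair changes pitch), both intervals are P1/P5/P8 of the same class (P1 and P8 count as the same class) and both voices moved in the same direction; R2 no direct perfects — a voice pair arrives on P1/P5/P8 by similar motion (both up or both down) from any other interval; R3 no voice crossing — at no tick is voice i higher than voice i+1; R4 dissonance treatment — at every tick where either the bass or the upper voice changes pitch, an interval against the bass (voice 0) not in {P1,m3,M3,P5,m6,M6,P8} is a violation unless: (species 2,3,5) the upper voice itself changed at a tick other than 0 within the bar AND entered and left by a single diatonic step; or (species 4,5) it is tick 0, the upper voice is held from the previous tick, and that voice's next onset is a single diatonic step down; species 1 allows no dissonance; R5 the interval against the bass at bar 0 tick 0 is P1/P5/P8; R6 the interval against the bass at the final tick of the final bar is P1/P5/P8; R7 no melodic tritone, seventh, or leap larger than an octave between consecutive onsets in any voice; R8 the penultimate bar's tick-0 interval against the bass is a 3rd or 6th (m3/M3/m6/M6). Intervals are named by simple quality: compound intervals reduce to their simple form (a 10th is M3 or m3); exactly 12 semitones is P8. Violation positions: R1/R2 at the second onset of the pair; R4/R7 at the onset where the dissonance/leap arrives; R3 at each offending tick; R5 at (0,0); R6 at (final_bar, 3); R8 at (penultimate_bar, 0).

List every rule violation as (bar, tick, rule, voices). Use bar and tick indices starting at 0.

(2, 0, R4, (0, 1))
(3, 0, R4, (0, 1))
(4, 0, R4, (0, 1))
(5, 0, R4, (0, 1))
(6, 0, R4, (0, 1))
(6, 2, R7, (1,))

bar 0: v0=G3 v1=G4 downbeat P8
bar 1: v0=E3 v1=G4 downbeat m3
bar 2: v0=D3 v1=C4 downbeat m7
bar 3: v0=B2 v1=F3 downbeat TT
bar 4: v0=C3 v1=D3 downbeat M2
bar 5: v0=B2 v1=A3 downbeat m7
bar 6: v0=C3 v1=D3 downbeat M2
bar 7: v0=E3 v1=C4 downbeat m6
bar 8: v0=F3 v1=C4 downbeat P5
bar 9: v0=A3 v1=C4 downbeat m3
bar 10: v0=G3 v1=G4 downbeat P8
  -> R4 @ bar 2 tick 0 v(0, 1): D3/C4 m7 untreated
  -> R4 @ bar 3 tick 0 v(0, 1): B2/F3 TT untreated
  -> R4 @ bar 4 tick 0 v(0, 1): C3/D3 M2 untreated
  -> R4 @ bar 5 tick 0 v(0, 1): B2/A3 m7 untreated
  -> R4 @ bar 6 tick 0 v(0, 1): C3/D3 M2 untreated
  -> R7 @ bar 6 tick 2 v(1,): D3->C4 leap 10st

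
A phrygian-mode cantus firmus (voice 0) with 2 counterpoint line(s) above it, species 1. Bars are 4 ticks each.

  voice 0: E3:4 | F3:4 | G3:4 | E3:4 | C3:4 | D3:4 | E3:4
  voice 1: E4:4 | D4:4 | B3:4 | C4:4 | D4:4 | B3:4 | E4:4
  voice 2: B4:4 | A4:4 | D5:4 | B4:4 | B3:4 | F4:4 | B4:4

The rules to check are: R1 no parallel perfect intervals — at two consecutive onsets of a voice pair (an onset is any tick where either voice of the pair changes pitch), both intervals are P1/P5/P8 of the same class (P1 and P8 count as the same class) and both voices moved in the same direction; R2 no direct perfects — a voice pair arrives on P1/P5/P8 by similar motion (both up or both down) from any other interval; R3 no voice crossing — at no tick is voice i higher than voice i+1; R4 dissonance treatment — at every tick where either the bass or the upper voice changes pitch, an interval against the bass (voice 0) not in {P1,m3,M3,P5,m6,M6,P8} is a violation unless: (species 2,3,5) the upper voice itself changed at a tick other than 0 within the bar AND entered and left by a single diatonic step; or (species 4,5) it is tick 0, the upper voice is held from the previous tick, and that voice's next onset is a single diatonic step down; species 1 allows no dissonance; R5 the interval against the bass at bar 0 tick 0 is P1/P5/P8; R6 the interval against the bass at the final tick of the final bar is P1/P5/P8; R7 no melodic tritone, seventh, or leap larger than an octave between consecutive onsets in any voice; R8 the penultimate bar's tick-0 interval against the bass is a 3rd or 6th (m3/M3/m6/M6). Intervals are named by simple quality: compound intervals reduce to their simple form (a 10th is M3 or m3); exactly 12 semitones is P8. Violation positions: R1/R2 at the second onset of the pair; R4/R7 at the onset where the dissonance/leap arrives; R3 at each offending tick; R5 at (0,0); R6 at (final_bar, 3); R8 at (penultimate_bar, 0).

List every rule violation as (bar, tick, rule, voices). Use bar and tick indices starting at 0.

(1, 0, R1, (1, 2))
(2, 0, R2, (0, 2))
(3, 0, R1, (0, 2))
(4, 0, R3, (1, 2))
(4, 0, R4, (0, 1))
(4, 0, R4, (0, 2))
(4, 1, R3, (1, 2))
(4, 2, R3, (1, 2))
(4, 3, R3, (1, 2))
(5, 0, R7, (2,))
(6, 0, R2, (0, 1))
(6, 0, R2, (0, 2))
(6, 0, R2, (1, 2))
(6, 0, R7, (2,))

bar 0: v0=E3 v1=E4 v2=B4 downbeat P5
bar 1: v0=F3 v1=D4 v2=A4 downbeat M3
bar 2: v0=G3 v1=B3 v2=D5 downbeat P5
bar 3: v0=E3 v1=C4 v2=B4 downbeat P5
bar 4: v0=C3 v1=D4 v2=B3 downbeat M7
bar 5: v0=D3 v1=B3 v2=F4 downbeat m3
bar 6: v0=E3 v1=E4 v2=B4 downbeat P5
  -> R1 @ bar 1 tick 0 v(1, 2): E4/B4 P5 -> D4/A4 P5 similar
  -> R2 @ bar 2 tick 0 v(0, 2): F3/A4 M3 -> G3/D5 P5 similar
  -> R1 @ bar 3 tick 0 v(0, 2): G3/D5 P5 -> E3/B4 P5 similar
  -> R3 @ bar 4 tick 0 v(1, 2): D4 above B3
  -> R4 @ bar 4 tick 0 v(0, 1): C3/D4 M2 untreated
  -> R4 @ bar 4 tick 0 v(0, 2): C3/B3 M7 untreated
  -> R3 @ bar 4 tick 1 v(1, 2): D4 above B3
  -> R3 @ bar 4 tick 2 v(1, 2): D4 above B3
  -> R3 @ bar 4 tick 3 v(1, 2): D4 above B3
  -> R7 @ bar 5 tick 0 v(2,): B3->F4 leap 6st
  -> R2 @ bar 6 tick 0 v(0, 1): D3/B3 M6 -> E3/E4 P8 similar
  -> R2 @ bar 6 tick 0 v(0, 2): D3/F4 m3 -> E3/B4 P5 similar
  -> R2 @ bar 6 tick 0 v(1, 2): B3/F4 TT -> E4/B4 P5 similar
  -> R7 @ bar 6 tick 0 v(2,): F4->B4 leap 6st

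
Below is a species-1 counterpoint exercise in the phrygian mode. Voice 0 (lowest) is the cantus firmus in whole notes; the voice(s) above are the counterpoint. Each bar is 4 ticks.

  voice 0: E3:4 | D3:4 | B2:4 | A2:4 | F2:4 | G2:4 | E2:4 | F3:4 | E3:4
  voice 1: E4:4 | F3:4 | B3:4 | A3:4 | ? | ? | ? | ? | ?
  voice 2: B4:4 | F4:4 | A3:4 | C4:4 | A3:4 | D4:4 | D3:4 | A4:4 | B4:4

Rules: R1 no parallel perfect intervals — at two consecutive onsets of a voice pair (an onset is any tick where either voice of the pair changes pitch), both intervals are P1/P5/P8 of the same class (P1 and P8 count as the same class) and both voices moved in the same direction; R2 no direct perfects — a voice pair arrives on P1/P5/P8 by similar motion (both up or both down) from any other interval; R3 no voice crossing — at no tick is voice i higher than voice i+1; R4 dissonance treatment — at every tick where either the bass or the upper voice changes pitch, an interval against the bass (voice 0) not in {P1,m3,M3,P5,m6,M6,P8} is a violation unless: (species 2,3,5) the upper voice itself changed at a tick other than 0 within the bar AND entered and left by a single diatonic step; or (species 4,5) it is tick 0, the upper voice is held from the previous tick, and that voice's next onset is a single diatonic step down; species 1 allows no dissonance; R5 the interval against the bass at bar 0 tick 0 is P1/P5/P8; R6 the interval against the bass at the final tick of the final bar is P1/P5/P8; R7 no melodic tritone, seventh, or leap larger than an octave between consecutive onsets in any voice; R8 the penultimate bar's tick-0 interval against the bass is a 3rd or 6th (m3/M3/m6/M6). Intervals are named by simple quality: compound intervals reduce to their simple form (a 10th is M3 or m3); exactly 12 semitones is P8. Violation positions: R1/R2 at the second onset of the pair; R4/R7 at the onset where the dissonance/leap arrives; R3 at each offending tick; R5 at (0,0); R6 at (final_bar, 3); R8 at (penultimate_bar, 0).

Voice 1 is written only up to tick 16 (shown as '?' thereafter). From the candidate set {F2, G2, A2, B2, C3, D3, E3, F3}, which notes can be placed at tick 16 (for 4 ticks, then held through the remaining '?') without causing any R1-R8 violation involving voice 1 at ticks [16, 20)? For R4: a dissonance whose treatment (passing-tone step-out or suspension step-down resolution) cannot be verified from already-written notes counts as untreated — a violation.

{}

F2: violates R1,R7
G2: violates R4,R7
A2: violates R2
B2: violates R4,R7
C3: violates R2
D3: violates R2
E3: violates R4
F3: violates R1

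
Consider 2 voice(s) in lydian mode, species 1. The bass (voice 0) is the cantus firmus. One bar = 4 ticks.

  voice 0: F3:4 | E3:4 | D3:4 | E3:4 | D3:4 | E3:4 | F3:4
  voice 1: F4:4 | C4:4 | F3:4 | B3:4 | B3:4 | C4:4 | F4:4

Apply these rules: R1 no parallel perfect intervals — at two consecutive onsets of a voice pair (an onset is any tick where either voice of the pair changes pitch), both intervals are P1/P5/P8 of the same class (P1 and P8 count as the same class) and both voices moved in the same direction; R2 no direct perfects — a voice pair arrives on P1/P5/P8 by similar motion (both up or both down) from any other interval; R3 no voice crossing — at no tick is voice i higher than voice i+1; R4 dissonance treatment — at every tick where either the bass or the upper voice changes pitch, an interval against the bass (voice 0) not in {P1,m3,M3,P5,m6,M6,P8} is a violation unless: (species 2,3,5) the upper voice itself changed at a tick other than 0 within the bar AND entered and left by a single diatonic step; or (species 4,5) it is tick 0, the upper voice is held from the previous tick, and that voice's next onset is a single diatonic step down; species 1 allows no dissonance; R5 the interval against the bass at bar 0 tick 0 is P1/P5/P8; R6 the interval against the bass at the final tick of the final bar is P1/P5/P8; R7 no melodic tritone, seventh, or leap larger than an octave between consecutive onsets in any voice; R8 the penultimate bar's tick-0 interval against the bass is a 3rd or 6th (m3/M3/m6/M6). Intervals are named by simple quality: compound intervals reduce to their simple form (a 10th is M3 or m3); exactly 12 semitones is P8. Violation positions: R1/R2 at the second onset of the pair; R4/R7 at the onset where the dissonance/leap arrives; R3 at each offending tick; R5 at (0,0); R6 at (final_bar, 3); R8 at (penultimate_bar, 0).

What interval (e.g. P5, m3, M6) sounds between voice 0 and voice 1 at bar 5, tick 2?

voice 0=E3 voice 1=C4 -> m6

m6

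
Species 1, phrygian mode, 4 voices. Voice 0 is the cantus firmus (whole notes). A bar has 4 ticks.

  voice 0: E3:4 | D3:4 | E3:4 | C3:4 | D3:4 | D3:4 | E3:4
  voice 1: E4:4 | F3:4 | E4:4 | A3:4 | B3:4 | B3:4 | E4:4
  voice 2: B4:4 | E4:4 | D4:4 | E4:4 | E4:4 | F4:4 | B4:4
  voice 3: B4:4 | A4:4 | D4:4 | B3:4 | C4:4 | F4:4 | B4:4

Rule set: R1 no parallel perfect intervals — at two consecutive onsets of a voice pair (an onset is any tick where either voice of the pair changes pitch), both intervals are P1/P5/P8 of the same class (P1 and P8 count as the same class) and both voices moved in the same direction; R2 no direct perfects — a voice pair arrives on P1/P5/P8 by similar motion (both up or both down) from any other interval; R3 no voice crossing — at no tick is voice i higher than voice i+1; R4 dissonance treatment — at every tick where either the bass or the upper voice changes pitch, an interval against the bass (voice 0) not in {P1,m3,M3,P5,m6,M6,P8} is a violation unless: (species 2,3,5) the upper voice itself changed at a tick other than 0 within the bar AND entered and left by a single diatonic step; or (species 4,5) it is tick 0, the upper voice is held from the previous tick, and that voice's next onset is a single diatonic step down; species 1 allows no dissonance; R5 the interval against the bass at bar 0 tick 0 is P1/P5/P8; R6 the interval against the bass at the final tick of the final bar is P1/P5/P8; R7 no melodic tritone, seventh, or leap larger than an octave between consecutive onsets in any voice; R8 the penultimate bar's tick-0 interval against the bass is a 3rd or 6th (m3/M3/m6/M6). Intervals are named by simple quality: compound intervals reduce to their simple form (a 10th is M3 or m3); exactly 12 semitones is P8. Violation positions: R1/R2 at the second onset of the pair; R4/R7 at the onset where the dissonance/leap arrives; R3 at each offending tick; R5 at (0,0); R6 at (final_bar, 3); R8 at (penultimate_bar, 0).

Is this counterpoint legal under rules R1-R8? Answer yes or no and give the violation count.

bar 0: v0=E3 v1=E4 v2=B4 v3=B4 (P5)
bar 1: v0=D3 v1=F3 v2=E4 v3=A4 (P5)
bar 2: v0=E3 v1=E4 v2=D4 v3=D4 (m7)
bar 3: v0=C3 v1=A3 v2=E4 v3=B3 (M7)
bar 4: v0=D3 v1=B3 v2=E4 v3=C4 (m7)
bar 5: v0=D3 v1=B3 v2=F4 v3=F4 (m3)
bar 6: v0=E3 v1=E4 v2=B4 v3=B4 (P5)
  R1 @ bar1.0: E3/B4 P5 -> D3/A4 P5 similar
  R4 @ bar1.0: D3/E4 M2 untreated
  R7 @ bar1.0: E4->F3 leap 11st
  R2 @ bar2.0: D3/F3 m3 -> E3/E4 P8 similar
  R2 @ bar2.0: E4/A4 P4 -> D4/D4 P1 similar
  R3 @ bar2.0: E4 above D4
  R4 @ bar2.0: E3/D4 m7 untreated
  R4 @ bar2.0: E3/D4 m7 untreated
  R7 @ bar2.0: F3->E4 leap 11st
  R3 @ bar2.1: E4 above D4
  R3 @ bar2.2: E4 above D4
  R3 @ bar2.3: E4 above D4
  R3 @ bar3.0: E4 above B3
  R4 @ bar3.0: C3/B3 M7 untreated
  R3 @ bar3.1: E4 above B3
  R3 @ bar3.2: E4 above B3
  R3 @ bar3.3: E4 above B3
  R3 @ bar4.0: E4 above C4
  R4 @ bar4.0: D3/E4 M2 untreated
  R4 @ bar4.0: D3/C4 m7 untreated
  R3 @ bar4.1: E4 above C4
  R3 @ bar4.2: E4 above C4
  R3 @ bar4.3: E4 above C4
  R2 @ bar5.0: E4/C4 M3 -> F4/F4 P1 similar
  R1 @ bar6.0: F4/F4 P1 -> B4/B4 P1 similar
  R2 @ bar6.0: D3/B3 M6 -> E3/E4 P8 similar
  R2 @ bar6.0: D3/F4 m3 -> E3/B4 P5 similar
  R2 @ bar6.0: D3/F4 m3 -> E3/B4 P5 similar
  R2 @ bar6.0: B3/F4 TT -> E4/B4 P5 similar
  R2 @ bar6.0: B3/F4 TT -> E4/B4 P5 similar
  R7 @ bar6.0: F4->B4 leap 6st
  R7 @ bar6.0: F4->B4 leap 6st

No (32 violations)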